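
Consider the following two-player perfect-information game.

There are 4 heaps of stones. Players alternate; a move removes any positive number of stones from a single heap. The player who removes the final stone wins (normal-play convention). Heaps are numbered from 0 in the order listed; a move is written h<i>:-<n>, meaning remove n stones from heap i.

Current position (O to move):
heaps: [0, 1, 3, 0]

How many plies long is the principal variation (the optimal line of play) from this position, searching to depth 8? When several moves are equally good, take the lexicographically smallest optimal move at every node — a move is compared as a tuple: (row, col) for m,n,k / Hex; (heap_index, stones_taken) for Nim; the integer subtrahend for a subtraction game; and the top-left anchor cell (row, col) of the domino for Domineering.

[(0,1,3,0)] O move#1: h1:-1:-1/(0,0,3,0), h2:-1:-1/(0,1,2,0), h2:-2:+1/(0,1,1,0)*, h2:-3:-1/(0,1,0,0)
[(0,1,1,0)] X move#2: h1:-1:-1/(0,0,1,0)*, h2:-1:-1/(0,1,0,0)
[(0,0,1,0)] O move#3: h2:-1:+1/(0,0,0,0)*
[(0,0,0,0)] end (terminal -1, X#4); searched (0,1,3,0) to 8

PV length from [(0,1,3,0)]: 3 plies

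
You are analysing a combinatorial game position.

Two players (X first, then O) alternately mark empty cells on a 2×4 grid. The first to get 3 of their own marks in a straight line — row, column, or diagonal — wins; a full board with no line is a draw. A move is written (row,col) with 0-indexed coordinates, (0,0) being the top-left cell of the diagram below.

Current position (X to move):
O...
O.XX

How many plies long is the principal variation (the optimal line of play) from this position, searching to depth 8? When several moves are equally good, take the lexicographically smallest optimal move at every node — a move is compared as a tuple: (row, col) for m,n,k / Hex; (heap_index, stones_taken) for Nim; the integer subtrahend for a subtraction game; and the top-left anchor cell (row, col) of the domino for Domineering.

PV length from [O.../O.XX]: 1 ply

[O.../O.XX] X move#1: (0,1):+0/OX../O.XX, (0,2):+0/O.X./O.XX, (0,3):+0/O..X/O.XX, (1,1):+1/O.../OXXX*
[O.../OXXX] end (terminal -1, O#2); searched O.../O.XX to 8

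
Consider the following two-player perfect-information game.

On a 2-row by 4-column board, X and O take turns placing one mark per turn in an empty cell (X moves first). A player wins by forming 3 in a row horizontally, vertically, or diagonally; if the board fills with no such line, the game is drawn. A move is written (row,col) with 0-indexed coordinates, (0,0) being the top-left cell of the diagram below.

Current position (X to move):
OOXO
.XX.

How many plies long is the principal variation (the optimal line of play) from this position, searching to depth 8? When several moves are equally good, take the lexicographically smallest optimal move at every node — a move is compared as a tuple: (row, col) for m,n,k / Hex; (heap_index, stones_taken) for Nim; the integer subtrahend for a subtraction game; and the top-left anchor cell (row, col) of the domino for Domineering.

PV length from [OOXO/.XX.]: 1 ply

p1 X@[OOXO/.XX.]: (1,0)[OOXO/XXX.]+1* (1,3)[OOXO/.XXX]+1
p2 O@[OOXO/XXX.] terminal -1; root [OOXO/.XX.] d8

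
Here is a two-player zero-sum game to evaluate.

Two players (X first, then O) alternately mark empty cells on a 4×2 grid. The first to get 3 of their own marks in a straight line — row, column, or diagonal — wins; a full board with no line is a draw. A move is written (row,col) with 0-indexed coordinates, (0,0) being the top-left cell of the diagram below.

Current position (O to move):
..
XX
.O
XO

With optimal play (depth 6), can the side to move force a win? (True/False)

p1 O@[../XX/.O/XO]: (0,0)[O./XX/.O/XO]-1 (0,1)[.O/XX/.O/XO]-1 (2,0)[../XX/OO/XO]+0*
p2 X@[../XX/OO/XO]: (0,0)[X./XX/OO/XO]+0* (0,1)[.X/XX/OO/XO]+0
p3 O@[X./XX/OO/XO]: (0,1)[XO/XX/OO/XO]+0*
p4 X@[XO/XX/OO/XO] terminal +0; root [../XX/.O/XO] d6

O winning at [../XX/.O/XO]: False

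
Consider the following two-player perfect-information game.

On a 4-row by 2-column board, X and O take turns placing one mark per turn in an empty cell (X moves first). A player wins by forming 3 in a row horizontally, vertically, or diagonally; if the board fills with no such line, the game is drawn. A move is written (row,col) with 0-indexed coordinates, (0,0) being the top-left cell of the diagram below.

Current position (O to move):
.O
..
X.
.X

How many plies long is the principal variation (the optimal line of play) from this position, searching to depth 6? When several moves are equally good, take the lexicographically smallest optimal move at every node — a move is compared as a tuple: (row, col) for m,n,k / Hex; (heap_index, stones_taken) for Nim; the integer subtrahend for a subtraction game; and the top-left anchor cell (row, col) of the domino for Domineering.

PV length from [.O/../X./.X]: 5 plies

[.O/../X./.X] O move#1: (0,0):+0/OO/../X./.X*, (1,0):+0/.O/O./X./.X, (1,1):+0/.O/.O/X./.X, (2,1):+0/.O/../XO/.X, (3,0):+0/.O/../X./OX
[OO/../X./.X] X move#2: (1,0):+0/OO/X./X./.X*, (1,1):+0/OO/.X/X./.X, (2,1):+0/OO/../XX/.X, (3,0):+0/OO/../X./XX
[OO/X./X./.X] O move#3: (1,1):-1/OO/XO/X./.X, (2,1):-1/OO/X./XO/.X, (3,0):+0/OO/X./X./OX*
[OO/X./X./OX] X move#4: (1,1):+0/OO/XX/X./OX*, (2,1):+0/OO/X./XX/OX
[OO/XX/X./OX] O move#5: (2,1):+0/OO/XX/XO/OX*
[OO/XX/XO/OX] end (terminal +0, X#6); searched .O/../X./.X to 6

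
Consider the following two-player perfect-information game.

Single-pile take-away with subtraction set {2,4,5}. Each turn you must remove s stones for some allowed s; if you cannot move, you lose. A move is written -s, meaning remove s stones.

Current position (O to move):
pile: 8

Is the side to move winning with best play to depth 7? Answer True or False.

ply 1, O at 8 | -2=-1→6*; -4=-1→4; -5=-1→3
ply 2, X at 6 | -2=-1→4; -4=-1→2; -5=+1→1*
ply 3: 1 is terminal -1 (O); from 8 depth 7

O winning at [8]: False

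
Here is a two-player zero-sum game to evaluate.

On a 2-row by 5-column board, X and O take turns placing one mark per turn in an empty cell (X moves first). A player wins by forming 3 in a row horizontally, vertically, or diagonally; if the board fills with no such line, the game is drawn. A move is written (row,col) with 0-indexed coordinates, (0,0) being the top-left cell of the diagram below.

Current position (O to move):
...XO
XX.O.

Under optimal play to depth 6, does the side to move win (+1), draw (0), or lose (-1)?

value(...XO/XX.O., O) = 0

p1 O@[...XO/XX.O.]: (0,0)[O..XO/XX.O.]-1 (0,1)[.O.XO/XX.O.]-1 (0,2)[..OXO/XX.O.]-1 (1,2)[...XO/XXOO.]+0* (1,4)[...XO/XX.OO]-1
p2 X@[...XO/XXOO.]: (0,0)[X..XO/XXOO.]-1 (0,1)[.X.XO/XXOO.]-1 (0,2)[..XXO/XXOO.]-1 (1,4)[...XO/XXOOX]+0*
p3 O@[...XO/XXOOX]: (0,0)[O..XO/XXOOX]+0* (0,1)[.O.XO/XXOOX]+0 (0,2)[..OXO/XXOOX]+0
p4 X@[O..XO/XXOOX]: (0,1)[OX.XO/XXOOX]+0* (0,2)[O.XXO/XXOOX]+0
p5 O@[OX.XO/XXOOX]: (0,2)[OXOXO/XXOOX]+0*
p6 X@[OXOXO/XXOOX] terminal +0; root [...XO/XX.O.] d6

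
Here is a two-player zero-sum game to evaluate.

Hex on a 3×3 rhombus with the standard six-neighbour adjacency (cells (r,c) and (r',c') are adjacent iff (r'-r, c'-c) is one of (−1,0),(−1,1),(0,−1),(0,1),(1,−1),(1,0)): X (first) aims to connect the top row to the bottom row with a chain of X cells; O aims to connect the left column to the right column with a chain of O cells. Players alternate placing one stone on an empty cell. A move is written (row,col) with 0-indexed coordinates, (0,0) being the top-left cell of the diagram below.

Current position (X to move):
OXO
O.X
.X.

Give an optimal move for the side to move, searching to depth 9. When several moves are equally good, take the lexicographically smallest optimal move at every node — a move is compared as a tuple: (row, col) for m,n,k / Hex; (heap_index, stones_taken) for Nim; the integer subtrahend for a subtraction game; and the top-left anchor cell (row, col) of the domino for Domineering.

X's best at [OXO/O.X/.X.]: (1,1)

p1 X@[OXO/O.X/.X.]: (1,1)[OXO/OXX/.X.]+1* (2,0)[OXO/O.X/XX.]-1 (2,2)[OXO/O.X/.XX]-1
p2 O@[OXO/OXX/.X.] terminal -1; root [OXO/O.X/.X.] d9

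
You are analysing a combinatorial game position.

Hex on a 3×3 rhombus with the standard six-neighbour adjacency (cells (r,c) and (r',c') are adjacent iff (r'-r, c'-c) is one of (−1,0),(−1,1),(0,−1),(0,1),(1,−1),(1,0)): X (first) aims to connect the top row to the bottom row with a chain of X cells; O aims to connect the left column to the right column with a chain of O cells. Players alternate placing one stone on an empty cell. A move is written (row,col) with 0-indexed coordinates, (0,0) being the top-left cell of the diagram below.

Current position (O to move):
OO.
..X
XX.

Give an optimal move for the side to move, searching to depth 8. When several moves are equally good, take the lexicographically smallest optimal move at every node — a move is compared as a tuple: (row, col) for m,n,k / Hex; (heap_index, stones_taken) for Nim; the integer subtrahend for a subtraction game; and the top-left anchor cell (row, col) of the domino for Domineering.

O's best at [OO./..X/XX.]: (0,2)

[OO./..X/XX.] O move#1: (0,2):+1/OOO/..X/XX.*, (1,0):-1/OO./O.X/XX., (1,1):-1/OO./.OX/XX., (2,2):-1/OO./..X/XXO
[OOO/..X/XX.] end (terminal -1, X#2); searched OO./..X/XX. to 8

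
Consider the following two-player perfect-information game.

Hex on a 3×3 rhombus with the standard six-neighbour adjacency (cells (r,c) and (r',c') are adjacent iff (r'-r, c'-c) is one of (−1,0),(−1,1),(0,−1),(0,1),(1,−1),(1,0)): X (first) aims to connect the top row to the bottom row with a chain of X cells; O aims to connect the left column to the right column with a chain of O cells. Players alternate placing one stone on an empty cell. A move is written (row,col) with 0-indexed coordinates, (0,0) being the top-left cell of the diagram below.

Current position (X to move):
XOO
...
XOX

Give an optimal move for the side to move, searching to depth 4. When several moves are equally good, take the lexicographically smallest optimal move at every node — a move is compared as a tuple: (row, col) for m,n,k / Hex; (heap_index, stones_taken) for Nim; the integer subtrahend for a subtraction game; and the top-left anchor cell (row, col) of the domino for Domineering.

p1 X@[XOO/.../XOX]: (1,0)[XOO/X../XOX]+1* (1,1)[XOO/.X./XOX]-1 (1,2)[XOO/..X/XOX]-1
p2 O@[XOO/X../XOX] terminal -1; root [XOO/.../XOX] d4

X's best at [XOO/.../XOX]: (1,0)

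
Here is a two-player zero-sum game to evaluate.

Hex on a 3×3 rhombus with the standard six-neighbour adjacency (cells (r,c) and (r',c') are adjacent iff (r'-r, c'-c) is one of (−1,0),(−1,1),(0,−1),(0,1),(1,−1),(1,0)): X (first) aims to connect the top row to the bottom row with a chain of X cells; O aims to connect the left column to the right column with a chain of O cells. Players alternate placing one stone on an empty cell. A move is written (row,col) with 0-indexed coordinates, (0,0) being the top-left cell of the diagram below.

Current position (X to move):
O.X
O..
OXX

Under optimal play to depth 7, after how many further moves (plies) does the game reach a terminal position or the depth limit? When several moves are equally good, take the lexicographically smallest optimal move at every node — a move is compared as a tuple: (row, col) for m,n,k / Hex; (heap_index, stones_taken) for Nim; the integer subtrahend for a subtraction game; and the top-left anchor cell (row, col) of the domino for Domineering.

PV length from [O.X/O../OXX]: 3 plies

[O.X/O../OXX] X move#1: (0,1):+1/OXX/O../OXX*, (1,1):+1/O.X/OX./OXX, (1,2):+1/O.X/O.X/OXX
[OXX/O../OXX] O move#2: (1,1):-1/OXX/OO./OXX*, (1,2):-1/OXX/O.O/OXX
[OXX/OO./OXX] X move#3: (1,2):+1/OXX/OOX/OXX*
[OXX/OOX/OXX] end (terminal -1, O#4); searched O.X/O../OXX to 7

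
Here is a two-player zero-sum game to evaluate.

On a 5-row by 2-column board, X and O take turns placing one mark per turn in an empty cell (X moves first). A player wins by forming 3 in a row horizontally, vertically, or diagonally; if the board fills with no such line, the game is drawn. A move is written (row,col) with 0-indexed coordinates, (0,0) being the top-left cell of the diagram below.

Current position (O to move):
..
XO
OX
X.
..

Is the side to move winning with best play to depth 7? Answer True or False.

p1 O@[../XO/OX/X./..]: (0,0)[O./XO/OX/X./..]+0* (0,1)[.O/XO/OX/X./..]+0 (3,1)[../XO/OX/XO/..]+0 (4,0)[../XO/OX/X./O.]+0 (4,1)[../XO/OX/X./.O]+0
p2 X@[O./XO/OX/X./..]: (0,1)[OX/XO/OX/X./..]+0* (3,1)[O./XO/OX/XX/..]+0 (4,0)[O./XO/OX/X./X.]+0 (4,1)[O./XO/OX/X./.X]+0
p3 O@[OX/XO/OX/X./..]: (3,1)[OX/XO/OX/XO/..]+0* (4,0)[OX/XO/OX/X./O.]+0 (4,1)[OX/XO/OX/X./.O]+0
p4 X@[OX/XO/OX/XO/..]: (4,0)[OX/XO/OX/XO/X.]+0* (4,1)[OX/XO/OX/XO/.X]+0
p5 O@[OX/XO/OX/XO/X.]: (4,1)[OX/XO/OX/XO/XO]+0*
p6 X@[OX/XO/OX/XO/XO] terminal +0; root [../XO/OX/X./..] d7

O winning at [../XO/OX/X./..]: False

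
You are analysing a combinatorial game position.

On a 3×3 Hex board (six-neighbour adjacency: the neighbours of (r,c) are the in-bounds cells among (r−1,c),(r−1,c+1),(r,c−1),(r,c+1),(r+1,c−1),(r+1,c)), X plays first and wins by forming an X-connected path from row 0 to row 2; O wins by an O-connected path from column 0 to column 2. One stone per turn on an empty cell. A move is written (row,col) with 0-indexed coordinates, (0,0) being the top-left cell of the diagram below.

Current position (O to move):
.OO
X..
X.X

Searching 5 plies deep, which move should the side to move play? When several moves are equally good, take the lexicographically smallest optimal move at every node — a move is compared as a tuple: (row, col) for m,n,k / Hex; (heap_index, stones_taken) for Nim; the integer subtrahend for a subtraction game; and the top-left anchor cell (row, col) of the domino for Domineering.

ply 1, O at .OO/X../X.X | (0,0)=+1→OOO/X../X.X*; (1,1)=-1→.OO/XO./X.X; (1,2)=-1→.OO/X.O/X.X; (2,1)=-1→.OO/X../XOX
ply 2: OOO/X../X.X is terminal -1 (X); from .OO/X../X.X depth 5

O's best at [.OO/X../X.X]: (0,0)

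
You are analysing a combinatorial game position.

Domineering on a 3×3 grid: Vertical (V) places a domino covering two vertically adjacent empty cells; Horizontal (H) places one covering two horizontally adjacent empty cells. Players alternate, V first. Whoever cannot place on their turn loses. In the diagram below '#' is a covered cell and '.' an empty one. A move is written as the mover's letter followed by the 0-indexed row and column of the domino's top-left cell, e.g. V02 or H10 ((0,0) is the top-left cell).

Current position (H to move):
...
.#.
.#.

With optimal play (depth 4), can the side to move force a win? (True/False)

H winning at [.../.#./.#.]: False

ply 1, H at .../.#./.#. | H00=-1→##./.#./.#.*; H01=-1→.##/.#./.#.
ply 2, V at ##./.#./.#. | V02=+1→###/.##/.#.*; V10=+1→##./##./##.; V12=+1→##./.##/.##
ply 3: ###/.##/.#. is terminal -1 (H); from .../.#./.#. depth 4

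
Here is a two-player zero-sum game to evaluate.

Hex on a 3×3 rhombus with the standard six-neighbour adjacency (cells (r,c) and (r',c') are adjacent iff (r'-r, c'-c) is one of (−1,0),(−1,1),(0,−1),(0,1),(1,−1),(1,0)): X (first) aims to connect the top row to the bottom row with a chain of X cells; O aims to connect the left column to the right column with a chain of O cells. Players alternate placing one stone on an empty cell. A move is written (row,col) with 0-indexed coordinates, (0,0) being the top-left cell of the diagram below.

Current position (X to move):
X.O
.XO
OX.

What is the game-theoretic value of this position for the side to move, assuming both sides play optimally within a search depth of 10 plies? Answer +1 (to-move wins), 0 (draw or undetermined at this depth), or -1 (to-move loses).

value(X.O/.XO/OX., X) = +1

ply 1, X at X.O/.XO/OX. | (0,1)=+1→XXO/.XO/OX.*; (1,0)=+1→X.O/XXO/OX.; (2,2)=+1→X.O/.XO/OXX
ply 2: XXO/.XO/OX. is terminal -1 (O); from X.O/.XO/OX. depth 10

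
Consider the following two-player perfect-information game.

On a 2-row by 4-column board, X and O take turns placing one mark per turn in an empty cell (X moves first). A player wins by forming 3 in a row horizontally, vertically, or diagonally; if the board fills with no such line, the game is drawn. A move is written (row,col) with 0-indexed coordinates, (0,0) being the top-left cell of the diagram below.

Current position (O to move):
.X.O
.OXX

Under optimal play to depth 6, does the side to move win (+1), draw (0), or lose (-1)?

[.X.O/.OXX] O move#1: (0,0):+0/OX.O/.OXX*, (0,2):+0/.XOO/.OXX, (1,0):+0/.X.O/OOXX
[OX.O/.OXX] X move#2: (0,2):+0/OXXO/.OXX*, (1,0):+0/OX.O/XOXX
[OXXO/.OXX] O move#3: (1,0):+0/OXXO/OOXX*
[OXXO/OOXX] end (terminal +0, X#4); searched .X.O/.OXX to 6

value(.X.O/.OXX, O) = 0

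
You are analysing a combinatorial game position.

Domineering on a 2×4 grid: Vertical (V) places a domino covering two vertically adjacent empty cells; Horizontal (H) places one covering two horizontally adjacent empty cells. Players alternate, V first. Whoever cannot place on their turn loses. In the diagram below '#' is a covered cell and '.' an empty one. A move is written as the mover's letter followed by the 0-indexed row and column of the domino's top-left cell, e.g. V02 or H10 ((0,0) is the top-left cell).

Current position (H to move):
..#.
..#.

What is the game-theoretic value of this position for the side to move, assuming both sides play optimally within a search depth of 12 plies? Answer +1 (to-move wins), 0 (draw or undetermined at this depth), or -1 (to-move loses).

p1 H@[..#./..#.]: H00[###./..#.]+1* H10[..#./###.]+1
p2 V@[###./..#.]: V03[####/..##]-1*
p3 H@[####/..##]: H10[####/####]+1*
p4 V@[####/####] terminal -1; root [..#./..#.] d12

value(..#./..#., H) = +1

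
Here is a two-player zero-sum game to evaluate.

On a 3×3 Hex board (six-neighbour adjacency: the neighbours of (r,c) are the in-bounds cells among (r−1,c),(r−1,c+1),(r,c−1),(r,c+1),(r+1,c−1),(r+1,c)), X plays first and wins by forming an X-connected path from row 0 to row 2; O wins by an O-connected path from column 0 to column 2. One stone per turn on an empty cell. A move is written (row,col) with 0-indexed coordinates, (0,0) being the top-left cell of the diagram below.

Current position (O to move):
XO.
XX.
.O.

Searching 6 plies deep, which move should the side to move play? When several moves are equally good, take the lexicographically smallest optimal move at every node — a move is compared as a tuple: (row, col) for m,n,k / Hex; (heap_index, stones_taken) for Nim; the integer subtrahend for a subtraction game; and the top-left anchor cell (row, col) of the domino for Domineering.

p1 O@[XO./XX./.O.]: (0,2)[XOO/XX./.O.]-1 (1,2)[XO./XXO/.O.]-1 (2,0)[XO./XX./OO.]+1* (2,2)[XO./XX./.OO]-1
p2 X@[XO./XX./OO.]: (0,2)[XOX/XX./OO.]-1* (1,2)[XO./XXX/OO.]-1 (2,2)[XO./XX./OOX]-1
p3 O@[XOX/XX./OO.]: (1,2)[XOX/XXO/OO.]+1* (2,2)[XOX/XX./OOO]+1
p4 X@[XOX/XXO/OO.] terminal -1; root [XO./XX./.O.] d6

O's best at [XO./XX./.O.]: (2,0)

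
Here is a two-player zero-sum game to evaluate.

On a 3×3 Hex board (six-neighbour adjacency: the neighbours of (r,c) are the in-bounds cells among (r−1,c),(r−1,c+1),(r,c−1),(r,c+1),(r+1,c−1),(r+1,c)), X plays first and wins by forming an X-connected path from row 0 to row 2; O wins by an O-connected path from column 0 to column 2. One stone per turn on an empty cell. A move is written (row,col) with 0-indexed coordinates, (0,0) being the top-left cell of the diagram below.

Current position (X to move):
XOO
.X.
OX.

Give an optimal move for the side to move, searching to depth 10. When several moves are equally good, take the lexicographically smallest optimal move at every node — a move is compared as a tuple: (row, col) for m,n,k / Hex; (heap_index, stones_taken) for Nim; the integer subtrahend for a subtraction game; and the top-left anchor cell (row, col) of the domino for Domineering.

p1 X@[XOO/.X./OX.]: (1,0)[XOO/XX./OX.]+1* (1,2)[XOO/.XX/OX.]-1 (2,2)[XOO/.X./OXX]-1
p2 O@[XOO/XX./OX.] terminal -1; root [XOO/.X./OX.] d10

X's best at [XOO/.X./OX.]: (1,0)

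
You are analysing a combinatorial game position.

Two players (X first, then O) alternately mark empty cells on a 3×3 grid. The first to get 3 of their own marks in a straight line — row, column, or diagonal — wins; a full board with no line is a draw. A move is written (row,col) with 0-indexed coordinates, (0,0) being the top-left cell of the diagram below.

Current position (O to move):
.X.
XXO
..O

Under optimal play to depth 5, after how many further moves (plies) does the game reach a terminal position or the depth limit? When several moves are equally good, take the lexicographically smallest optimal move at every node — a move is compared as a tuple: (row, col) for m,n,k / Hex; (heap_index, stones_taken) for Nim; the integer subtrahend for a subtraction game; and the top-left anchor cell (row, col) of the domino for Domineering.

[.X./XXO/..O] O move#1: (0,0):-1/OX./XXO/..O, (0,2):+1/.XO/XXO/..O*, (2,0):-1/.X./XXO/O.O, (2,1):+1/.X./XXO/.OO
[.XO/XXO/..O] end (terminal -1, X#2); searched .X./XXO/..O to 5

PV length from [.X./XXO/..O]: 1 ply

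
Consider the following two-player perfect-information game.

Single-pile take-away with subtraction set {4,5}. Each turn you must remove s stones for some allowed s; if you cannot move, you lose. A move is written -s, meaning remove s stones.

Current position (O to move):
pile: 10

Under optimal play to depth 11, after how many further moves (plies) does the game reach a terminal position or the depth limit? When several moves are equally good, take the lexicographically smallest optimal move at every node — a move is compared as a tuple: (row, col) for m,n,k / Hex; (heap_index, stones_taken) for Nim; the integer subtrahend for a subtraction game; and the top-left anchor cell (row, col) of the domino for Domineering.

p1 O@[10]: -4[6]-1* -5[5]-1
p2 X@[6]: -4[2]+1* -5[1]+1
p3 O@[2] terminal -1; root [10] d11

PV length from [10]: 2 plies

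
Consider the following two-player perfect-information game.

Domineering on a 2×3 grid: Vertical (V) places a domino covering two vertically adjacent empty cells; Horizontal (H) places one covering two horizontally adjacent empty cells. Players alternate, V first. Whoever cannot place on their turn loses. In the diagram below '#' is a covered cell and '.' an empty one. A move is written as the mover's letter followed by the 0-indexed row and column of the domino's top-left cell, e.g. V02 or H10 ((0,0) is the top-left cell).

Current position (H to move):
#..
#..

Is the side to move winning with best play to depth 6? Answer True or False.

p1 H@[#../#..]: H01[###/#..]+1* H11[#../###]+1
p2 V@[###/#..] terminal -1; root [#../#..] d6

H winning at [#../#..]: True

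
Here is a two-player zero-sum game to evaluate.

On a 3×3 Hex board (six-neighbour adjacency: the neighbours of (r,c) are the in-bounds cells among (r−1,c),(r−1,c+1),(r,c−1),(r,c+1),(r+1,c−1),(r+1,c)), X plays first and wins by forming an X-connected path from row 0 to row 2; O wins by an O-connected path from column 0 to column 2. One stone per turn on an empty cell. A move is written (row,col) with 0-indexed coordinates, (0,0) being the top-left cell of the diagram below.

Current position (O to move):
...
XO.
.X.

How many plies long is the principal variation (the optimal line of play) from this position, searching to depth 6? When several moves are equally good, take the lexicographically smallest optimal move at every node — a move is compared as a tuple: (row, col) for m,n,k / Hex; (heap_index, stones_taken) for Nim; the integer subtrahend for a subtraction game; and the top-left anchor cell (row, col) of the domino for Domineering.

PV length from [.../XO./.X.]: 5 plies

[.../XO./.X.] O move#1: (0,0):+1/O../XO./.X.*, (0,1):+1/.O./XO./.X., (0,2):-1/..O/XO./.X., (1,2):-1/.../XOO/.X., (2,0):+1/.../XO./OX., (2,2):-1/.../XO./.XO
[O../XO./.X.] X move#2: (0,1):-1/OX./XO./.X.*, (0,2):-1/O.X/XO./.X., (1,2):-1/O../XOX/.X., (2,0):-1/O../XO./XX., (2,2):-1/O../XO./.XX
[OX./XO./.X.] O move#3: (0,2):-1/OXO/XO./.X., (1,2):-1/OX./XOO/.X., (2,0):+1/OX./XO./OX.*, (2,2):-1/OX./XO./.XO
[OX./XO./OX.] X move#4: (0,2):-1/OXX/XO./OX.*, (1,2):-1/OX./XOX/OX., (2,2):-1/OX./XO./OXX
[OXX/XO./OX.] O move#5: (1,2):+1/OXX/XOO/OX.*, (2,2):-1/OXX/XO./OXO
[OXX/XOO/OX.] end (terminal -1, X#6); searched .../XO./.X. to 6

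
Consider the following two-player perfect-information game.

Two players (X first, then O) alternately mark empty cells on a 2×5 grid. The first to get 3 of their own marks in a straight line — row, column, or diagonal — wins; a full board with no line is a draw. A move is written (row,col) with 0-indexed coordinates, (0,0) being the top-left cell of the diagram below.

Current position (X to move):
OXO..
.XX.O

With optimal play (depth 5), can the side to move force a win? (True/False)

p1 X@[OXO../.XX.O]: (0,3)[OXOX./.XX.O]+1* (0,4)[OXO.X/.XX.O]+1 (1,0)[OXO../XXX.O]+1 (1,3)[OXO../.XXXO]+1
p2 O@[OXOX./.XX.O]: (0,4)[OXOXO/.XX.O]-1* (1,0)[OXOX./OXX.O]-1 (1,3)[OXOX./.XXOO]-1
p3 X@[OXOXO/.XX.O]: (1,0)[OXOXO/XXX.O]+1* (1,3)[OXOXO/.XXXO]+1
p4 O@[OXOXO/XXX.O] terminal -1; root [OXO../.XX.O] d5

X winning at [OXO../.XX.O]: True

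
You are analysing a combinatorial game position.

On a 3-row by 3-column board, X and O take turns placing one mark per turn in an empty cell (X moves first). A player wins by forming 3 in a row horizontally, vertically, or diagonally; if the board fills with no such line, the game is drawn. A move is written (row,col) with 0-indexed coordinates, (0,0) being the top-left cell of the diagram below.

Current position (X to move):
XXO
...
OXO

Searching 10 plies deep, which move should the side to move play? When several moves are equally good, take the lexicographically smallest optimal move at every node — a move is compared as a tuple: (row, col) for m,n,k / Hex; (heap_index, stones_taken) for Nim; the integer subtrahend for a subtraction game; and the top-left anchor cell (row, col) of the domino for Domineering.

X's best at [XXO/.../OXO]: (1,1)

[XXO/.../OXO] X move#1: (1,0):-1/XXO/X../OXO, (1,1):+1/XXO/.X./OXO*, (1,2):-1/XXO/..X/OXO
[XXO/.X./OXO] end (terminal -1, O#2); searched XXO/.../OXO to 10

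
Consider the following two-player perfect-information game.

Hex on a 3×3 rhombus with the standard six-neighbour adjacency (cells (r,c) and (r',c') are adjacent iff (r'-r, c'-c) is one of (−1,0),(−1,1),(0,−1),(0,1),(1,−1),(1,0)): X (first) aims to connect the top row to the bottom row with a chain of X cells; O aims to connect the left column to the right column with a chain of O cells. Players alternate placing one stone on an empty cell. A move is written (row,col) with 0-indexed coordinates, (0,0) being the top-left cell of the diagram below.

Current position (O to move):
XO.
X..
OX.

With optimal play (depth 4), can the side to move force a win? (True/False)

O winning at [XO./X../OX.]: True

[XO./X../OX.] O move#1: (0,2):-1/XOO/X../OX., (1,1):+1/XO./XO./OX.*, (1,2):-1/XO./X.O/OX., (2,2):-1/XO./X../OXO
[XO./XO./OX.] X move#2: (0,2):-1/XOX/XO./OX.*, (1,2):-1/XO./XOX/OX., (2,2):-1/XO./XO./OXX
[XOX/XO./OX.] O move#3: (1,2):+1/XOX/XOO/OX.*, (2,2):-1/XOX/XO./OXO
[XOX/XOO/OX.] end (terminal -1, X#4); searched XO./X../OX. to 4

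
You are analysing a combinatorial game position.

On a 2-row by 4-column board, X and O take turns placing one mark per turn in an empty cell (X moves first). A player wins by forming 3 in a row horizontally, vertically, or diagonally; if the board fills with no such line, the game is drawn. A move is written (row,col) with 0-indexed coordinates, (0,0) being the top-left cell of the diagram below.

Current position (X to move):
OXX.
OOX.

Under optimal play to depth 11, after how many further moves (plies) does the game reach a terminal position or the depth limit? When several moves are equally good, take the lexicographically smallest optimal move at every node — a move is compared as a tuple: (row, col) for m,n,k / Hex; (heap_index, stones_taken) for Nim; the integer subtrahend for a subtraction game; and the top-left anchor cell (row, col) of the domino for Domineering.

[OXX./OOX.] X move#1: (0,3):+1/OXXX/OOX.*, (1,3):+0/OXX./OOXX
[OXXX/OOX.] end (terminal -1, O#2); searched OXX./OOX. to 11

PV length from [OXX./OOX.]: 1 ply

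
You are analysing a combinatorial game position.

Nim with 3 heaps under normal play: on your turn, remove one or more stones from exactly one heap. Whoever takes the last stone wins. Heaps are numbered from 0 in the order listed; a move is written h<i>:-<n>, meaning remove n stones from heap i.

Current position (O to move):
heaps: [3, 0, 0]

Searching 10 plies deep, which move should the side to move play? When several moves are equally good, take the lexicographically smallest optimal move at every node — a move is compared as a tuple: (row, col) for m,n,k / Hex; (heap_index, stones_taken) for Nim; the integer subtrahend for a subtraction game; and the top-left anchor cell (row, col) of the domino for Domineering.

O's best at [(3,0,0)]: h0:-3

ply 1, O at (3,0,0) | h0:-1=-1→(2,0,0); h0:-2=-1→(1,0,0); h0:-3=+1→(0,0,0)*
ply 2: (0,0,0) is terminal -1 (X); from (3,0,0) depth 10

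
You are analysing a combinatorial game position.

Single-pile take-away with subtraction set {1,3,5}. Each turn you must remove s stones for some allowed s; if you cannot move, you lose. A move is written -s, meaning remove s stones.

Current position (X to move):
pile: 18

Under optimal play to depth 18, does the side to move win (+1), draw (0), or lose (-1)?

value(18, X) = -1

p1 X@[18]: -1[17]-1* -3[15]-1 -5[13]-1
p2 O@[17]: -1[16]+1* -3[14]+1 -5[12]+1
p3 X@[16]: -1[15]-1* -3[13]-1 -5[11]-1
p4 O@[15]: -1[14]+1* -3[12]+1 -5[10]+1
p5 X@[14]: -1[13]-1* -3[11]-1 -5[9]-1
p6 O@[13]: -1[12]+1* -3[10]+1 -5[8]+1
p7 X@[12]: -1[11]-1* -3[9]-1 -5[7]-1
p8 O@[11]: -1[10]+1* -3[8]+1 -5[6]+1
p9 X@[10]: -1[9]-1* -3[7]-1 -5[5]-1
p10 O@[9]: -1[8]+1* -3[6]+1 -5[4]+1
p11 X@[8]: -1[7]-1* -3[5]-1 -5[3]-1
p12 O@[7]: -1[6]+1* -3[4]+1 -5[2]+1
p13 X@[6]: -1[5]-1* -3[3]-1 -5[1]-1
p14 O@[5]: -1[4]+1* -3[2]+1 -5[0]+1
p15 X@[4]: -1[3]-1* -3[1]-1
p16 O@[3]: -1[2]+1* -3[0]+1
p17 X@[2]: -1[1]-1*
p18 O@[1]: -1[0]+1*
p19 X@[0] terminal -1; root [18] d18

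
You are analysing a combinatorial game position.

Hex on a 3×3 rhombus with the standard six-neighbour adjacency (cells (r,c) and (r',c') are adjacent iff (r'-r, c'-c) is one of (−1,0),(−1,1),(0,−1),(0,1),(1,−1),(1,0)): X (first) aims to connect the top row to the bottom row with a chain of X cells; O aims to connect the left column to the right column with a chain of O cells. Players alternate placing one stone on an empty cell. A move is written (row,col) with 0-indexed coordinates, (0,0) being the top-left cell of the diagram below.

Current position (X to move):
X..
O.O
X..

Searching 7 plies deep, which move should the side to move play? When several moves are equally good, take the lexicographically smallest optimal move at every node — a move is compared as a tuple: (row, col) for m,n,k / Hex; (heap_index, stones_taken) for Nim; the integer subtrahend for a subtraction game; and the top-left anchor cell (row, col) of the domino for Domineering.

X's best at [X../O.O/X..]: (1,1)

[X../O.O/X..] X move#1: (0,1):-1/XX./O.O/X.., (0,2):-1/X.X/O.O/X.., (1,1):+1/X../OXO/X..*, (2,1):-1/X../O.O/XX., (2,2):-1/X../O.O/X.X
[X../OXO/X..] O move#2: (0,1):-1/XO./OXO/X..*, (0,2):-1/X.O/OXO/X.., (2,1):-1/X../OXO/XO., (2,2):-1/X../OXO/X.O
[XO./OXO/X..] X move#3: (0,2):+1/XOX/OXO/X..*, (2,1):-1/XO./OXO/XX., (2,2):-1/XO./OXO/X.X
[XOX/OXO/X..] end (terminal -1, O#4); searched X../O.O/X.. to 7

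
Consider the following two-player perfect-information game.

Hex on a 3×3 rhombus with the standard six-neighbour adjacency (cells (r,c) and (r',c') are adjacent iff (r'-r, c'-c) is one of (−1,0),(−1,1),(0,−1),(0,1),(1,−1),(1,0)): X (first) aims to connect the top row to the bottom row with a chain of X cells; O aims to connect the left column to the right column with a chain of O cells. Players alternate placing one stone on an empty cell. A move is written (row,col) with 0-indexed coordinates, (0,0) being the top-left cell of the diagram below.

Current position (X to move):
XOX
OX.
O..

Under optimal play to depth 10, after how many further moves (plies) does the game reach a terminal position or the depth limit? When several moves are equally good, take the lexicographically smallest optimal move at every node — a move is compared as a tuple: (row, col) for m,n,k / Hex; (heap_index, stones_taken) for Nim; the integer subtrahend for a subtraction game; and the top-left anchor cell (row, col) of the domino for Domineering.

ply 1, X at XOX/OX./O.. | (1,2)=+1→XOX/OXX/O..*; (2,1)=+1→XOX/OX./OX.; (2,2)=+1→XOX/OX./O.X
ply 2, O at XOX/OXX/O.. | (2,1)=-1→XOX/OXX/OO.*; (2,2)=-1→XOX/OXX/O.O
ply 3, X at XOX/OXX/OO. | (2,2)=+1→XOX/OXX/OOX*
ply 4: XOX/OXX/OOX is terminal -1 (O); from XOX/OX./O.. depth 10

PV length from [XOX/OX./O..]: 3 plies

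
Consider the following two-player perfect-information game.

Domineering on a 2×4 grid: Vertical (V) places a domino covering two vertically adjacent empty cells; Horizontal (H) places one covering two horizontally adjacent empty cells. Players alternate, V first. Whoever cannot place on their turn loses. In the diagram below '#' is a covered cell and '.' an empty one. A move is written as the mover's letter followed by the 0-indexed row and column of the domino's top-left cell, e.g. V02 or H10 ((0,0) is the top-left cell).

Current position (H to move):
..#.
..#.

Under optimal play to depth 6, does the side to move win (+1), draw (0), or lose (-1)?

value(..#./..#., H) = +1

ply 1, H at ..#./..#. | H00=+1→###./..#.*; H10=+1→..#./###.
ply 2, V at ###./..#. | V03=-1→####/..##*
ply 3, H at ####/..## | H10=+1→####/####*
ply 4: ####/#### is terminal -1 (V); from ..#./..#. depth 6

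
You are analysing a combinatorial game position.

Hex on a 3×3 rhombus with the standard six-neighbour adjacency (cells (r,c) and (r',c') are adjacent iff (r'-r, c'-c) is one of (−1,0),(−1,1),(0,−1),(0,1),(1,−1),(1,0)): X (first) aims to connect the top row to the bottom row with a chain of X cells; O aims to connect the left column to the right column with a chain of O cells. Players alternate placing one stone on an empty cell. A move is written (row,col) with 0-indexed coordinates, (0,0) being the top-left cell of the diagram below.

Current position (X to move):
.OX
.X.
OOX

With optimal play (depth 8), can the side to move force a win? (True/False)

X winning at [.OX/.X./OOX]: True

p1 X@[.OX/.X./OOX]: (0,0)[XOX/.X./OOX]-1 (1,0)[.OX/XX./OOX]-1 (1,2)[.OX/.XX/OOX]+1*
p2 O@[.OX/.XX/OOX] terminal -1; root [.OX/.X./OOX] d8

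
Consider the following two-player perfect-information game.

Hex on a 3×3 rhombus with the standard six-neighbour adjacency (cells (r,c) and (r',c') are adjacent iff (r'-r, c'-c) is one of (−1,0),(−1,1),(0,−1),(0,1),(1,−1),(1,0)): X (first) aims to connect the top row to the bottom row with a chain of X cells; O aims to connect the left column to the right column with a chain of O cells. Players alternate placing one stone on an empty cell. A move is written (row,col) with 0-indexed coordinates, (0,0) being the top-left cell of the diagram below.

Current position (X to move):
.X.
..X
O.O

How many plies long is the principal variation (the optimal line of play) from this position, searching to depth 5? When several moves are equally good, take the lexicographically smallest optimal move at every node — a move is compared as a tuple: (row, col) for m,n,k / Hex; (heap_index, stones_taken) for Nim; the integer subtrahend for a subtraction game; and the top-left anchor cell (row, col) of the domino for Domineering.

ply 1, X at .X./..X/O.O | (0,0)=-1→XX./..X/O.O; (0,2)=-1→.XX/..X/O.O; (1,0)=-1→.X./X.X/O.O; (1,1)=-1→.X./.XX/O.O; (2,1)=+1→.X./..X/OXO*
ply 2, O at .X./..X/OXO | (0,0)=-1→OX./..X/OXO*; (0,2)=-1→.XO/..X/OXO; (1,0)=-1→.X./O.X/OXO; (1,1)=-1→.X./.OX/OXO
ply 3, X at OX./..X/OXO | (0,2)=+1→OXX/..X/OXO*; (1,0)=+1→OX./X.X/OXO; (1,1)=+1→OX./.XX/OXO
ply 4: OXX/..X/OXO is terminal -1 (O); from .X./..X/O.O depth 5

PV length from [.X./..X/O.O]: 3 plies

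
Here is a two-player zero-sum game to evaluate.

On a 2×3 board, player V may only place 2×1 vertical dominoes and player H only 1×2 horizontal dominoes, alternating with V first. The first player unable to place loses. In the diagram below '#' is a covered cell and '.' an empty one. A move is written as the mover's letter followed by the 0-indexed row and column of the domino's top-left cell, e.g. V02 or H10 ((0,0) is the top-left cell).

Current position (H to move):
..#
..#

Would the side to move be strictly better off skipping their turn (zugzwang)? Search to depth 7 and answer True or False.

[..#/..#] H move#1: H00:+1/###/..#*, H10:+1/..#/###
[###/..#] end (terminal -1, V#2); searched ..#/..# to 7
suppose H passes — search the same position with V to move:
pass> [..#/..#] V move#1: V00:+1/#.#/#.#*, V01:+1/.##/.##
pass> [#.#/#.#] end (terminal -1, H#2); searched ..#/..# to 7
for H: play +1, pass -1

zugzwang(..#/..#, H) = False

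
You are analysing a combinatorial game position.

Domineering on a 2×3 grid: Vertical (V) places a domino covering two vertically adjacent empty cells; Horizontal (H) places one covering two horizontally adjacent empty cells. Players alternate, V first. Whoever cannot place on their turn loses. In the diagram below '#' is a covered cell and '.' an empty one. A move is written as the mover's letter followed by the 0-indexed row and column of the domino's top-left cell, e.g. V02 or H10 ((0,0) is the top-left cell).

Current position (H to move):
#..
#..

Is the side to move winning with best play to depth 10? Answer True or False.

p1 H@[#../#..]: H01[###/#..]+1* H11[#../###]+1
p2 V@[###/#..] terminal -1; root [#../#..] d10

H winning at [#../#..]: True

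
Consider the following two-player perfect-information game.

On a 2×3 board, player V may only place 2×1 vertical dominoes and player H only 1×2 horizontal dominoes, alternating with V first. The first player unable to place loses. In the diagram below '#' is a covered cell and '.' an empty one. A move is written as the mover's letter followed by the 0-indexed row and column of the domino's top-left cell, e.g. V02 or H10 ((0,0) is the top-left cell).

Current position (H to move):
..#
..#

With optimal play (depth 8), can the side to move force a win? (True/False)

H winning at [..#/..#]: True

p1 H@[..#/..#]: H00[###/..#]+1* H10[..#/###]+1
p2 V@[###/..#] terminal -1; root [..#/..#] d8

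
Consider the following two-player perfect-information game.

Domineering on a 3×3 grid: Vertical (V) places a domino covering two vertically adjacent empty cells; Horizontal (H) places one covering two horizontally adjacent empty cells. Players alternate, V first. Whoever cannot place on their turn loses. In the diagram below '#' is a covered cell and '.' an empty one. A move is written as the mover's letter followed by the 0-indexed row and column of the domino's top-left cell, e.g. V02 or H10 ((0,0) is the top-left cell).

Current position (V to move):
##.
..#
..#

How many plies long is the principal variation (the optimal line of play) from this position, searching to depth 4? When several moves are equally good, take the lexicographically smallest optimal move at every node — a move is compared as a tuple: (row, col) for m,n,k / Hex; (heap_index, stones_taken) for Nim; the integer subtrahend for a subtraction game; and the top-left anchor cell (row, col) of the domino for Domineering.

[##./..#/..#] V move#1: V10:+1/##./#.#/#.#*, V11:+1/##./.##/.##
[##./#.#/#.#] end (terminal -1, H#2); searched ##./..#/..# to 4

PV length from [##./..#/..#]: 1 ply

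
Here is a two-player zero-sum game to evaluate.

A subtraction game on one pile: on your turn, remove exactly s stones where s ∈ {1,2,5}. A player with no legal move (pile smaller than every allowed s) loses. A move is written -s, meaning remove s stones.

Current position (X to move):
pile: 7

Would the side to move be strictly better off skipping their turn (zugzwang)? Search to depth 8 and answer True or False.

zugzwang(7, X) = False

[7] X move#1: -1:+1/6*, -2:-1/5, -5:-1/2
[6] O move#2: -1:-1/5*, -2:-1/4, -5:-1/1
[5] X move#3: -1:-1/4, -2:+1/3*, -5:+1/0
[3] O move#4: -1:-1/2*, -2:-1/1
[2] X move#5: -1:-1/1, -2:+1/0*
[0] end (terminal -1, O#6); searched 7 to 8
pass branch (O moves first from the same position):
  | [7] O move#1: -1:+1/6*, -2:-1/5, -5:-1/2
  | [6] X move#2: -1:-1/5*, -2:-1/4, -5:-1/1
  | [5] O move#3: -1:-1/4, -2:+1/3*, -5:+1/0
  | [3] X move#4: -1:-1/2*, -2:-1/1
  | [2] O move#5: -1:-1/1, -2:+1/0*
  | [0] end (terminal -1, X#6); searched 7 to 8
X moving scores +1; X passing scores -1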